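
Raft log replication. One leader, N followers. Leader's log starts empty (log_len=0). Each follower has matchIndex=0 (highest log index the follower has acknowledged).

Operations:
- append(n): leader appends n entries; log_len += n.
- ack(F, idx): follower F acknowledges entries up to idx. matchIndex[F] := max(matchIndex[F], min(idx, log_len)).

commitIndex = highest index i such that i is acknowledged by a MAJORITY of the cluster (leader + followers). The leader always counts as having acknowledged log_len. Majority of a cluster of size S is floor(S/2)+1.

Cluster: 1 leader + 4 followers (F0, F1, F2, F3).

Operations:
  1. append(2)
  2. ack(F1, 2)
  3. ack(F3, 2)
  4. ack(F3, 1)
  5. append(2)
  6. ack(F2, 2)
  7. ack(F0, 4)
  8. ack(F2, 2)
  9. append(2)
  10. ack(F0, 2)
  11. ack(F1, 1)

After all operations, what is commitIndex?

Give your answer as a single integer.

Op 1: append 2 -> log_len=2
Op 2: F1 acks idx 2 -> match: F0=0 F1=2 F2=0 F3=0; commitIndex=0
Op 3: F3 acks idx 2 -> match: F0=0 F1=2 F2=0 F3=2; commitIndex=2
Op 4: F3 acks idx 1 -> match: F0=0 F1=2 F2=0 F3=2; commitIndex=2
Op 5: append 2 -> log_len=4
Op 6: F2 acks idx 2 -> match: F0=0 F1=2 F2=2 F3=2; commitIndex=2
Op 7: F0 acks idx 4 -> match: F0=4 F1=2 F2=2 F3=2; commitIndex=2
Op 8: F2 acks idx 2 -> match: F0=4 F1=2 F2=2 F3=2; commitIndex=2
Op 9: append 2 -> log_len=6
Op 10: F0 acks idx 2 -> match: F0=4 F1=2 F2=2 F3=2; commitIndex=2
Op 11: F1 acks idx 1 -> match: F0=4 F1=2 F2=2 F3=2; commitIndex=2

Answer: 2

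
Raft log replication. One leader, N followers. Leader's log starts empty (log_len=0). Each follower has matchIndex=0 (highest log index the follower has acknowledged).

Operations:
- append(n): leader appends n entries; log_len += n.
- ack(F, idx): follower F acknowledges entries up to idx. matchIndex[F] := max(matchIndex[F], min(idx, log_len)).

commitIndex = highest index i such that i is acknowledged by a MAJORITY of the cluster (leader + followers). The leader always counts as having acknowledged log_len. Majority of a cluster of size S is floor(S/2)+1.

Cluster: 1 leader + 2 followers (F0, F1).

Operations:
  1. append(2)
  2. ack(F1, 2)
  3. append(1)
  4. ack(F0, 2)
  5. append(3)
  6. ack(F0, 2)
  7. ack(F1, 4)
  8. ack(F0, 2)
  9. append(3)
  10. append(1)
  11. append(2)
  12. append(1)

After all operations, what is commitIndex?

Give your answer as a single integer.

Op 1: append 2 -> log_len=2
Op 2: F1 acks idx 2 -> match: F0=0 F1=2; commitIndex=2
Op 3: append 1 -> log_len=3
Op 4: F0 acks idx 2 -> match: F0=2 F1=2; commitIndex=2
Op 5: append 3 -> log_len=6
Op 6: F0 acks idx 2 -> match: F0=2 F1=2; commitIndex=2
Op 7: F1 acks idx 4 -> match: F0=2 F1=4; commitIndex=4
Op 8: F0 acks idx 2 -> match: F0=2 F1=4; commitIndex=4
Op 9: append 3 -> log_len=9
Op 10: append 1 -> log_len=10
Op 11: append 2 -> log_len=12
Op 12: append 1 -> log_len=13

Answer: 4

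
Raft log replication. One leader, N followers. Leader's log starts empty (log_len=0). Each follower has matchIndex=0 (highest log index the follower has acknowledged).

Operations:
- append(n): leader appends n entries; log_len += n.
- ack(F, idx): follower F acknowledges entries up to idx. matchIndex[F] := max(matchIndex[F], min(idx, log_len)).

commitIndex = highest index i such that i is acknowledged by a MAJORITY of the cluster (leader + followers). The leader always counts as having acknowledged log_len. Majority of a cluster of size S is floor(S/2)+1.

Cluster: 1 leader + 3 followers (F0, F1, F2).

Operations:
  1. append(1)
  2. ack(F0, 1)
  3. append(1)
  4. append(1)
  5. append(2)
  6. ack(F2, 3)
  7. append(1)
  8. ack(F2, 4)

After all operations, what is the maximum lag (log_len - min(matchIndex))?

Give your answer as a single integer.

Op 1: append 1 -> log_len=1
Op 2: F0 acks idx 1 -> match: F0=1 F1=0 F2=0; commitIndex=0
Op 3: append 1 -> log_len=2
Op 4: append 1 -> log_len=3
Op 5: append 2 -> log_len=5
Op 6: F2 acks idx 3 -> match: F0=1 F1=0 F2=3; commitIndex=1
Op 7: append 1 -> log_len=6
Op 8: F2 acks idx 4 -> match: F0=1 F1=0 F2=4; commitIndex=1

Answer: 6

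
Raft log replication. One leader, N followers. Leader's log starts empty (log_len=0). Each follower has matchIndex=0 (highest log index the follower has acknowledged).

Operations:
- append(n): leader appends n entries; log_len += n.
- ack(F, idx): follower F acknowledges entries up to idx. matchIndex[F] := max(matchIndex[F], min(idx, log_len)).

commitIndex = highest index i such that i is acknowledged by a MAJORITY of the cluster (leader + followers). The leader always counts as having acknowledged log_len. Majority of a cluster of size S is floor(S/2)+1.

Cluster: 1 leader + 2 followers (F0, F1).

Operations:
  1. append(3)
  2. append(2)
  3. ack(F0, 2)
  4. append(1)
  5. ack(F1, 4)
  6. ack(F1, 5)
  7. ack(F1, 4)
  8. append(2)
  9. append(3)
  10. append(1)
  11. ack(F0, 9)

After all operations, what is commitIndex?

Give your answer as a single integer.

Op 1: append 3 -> log_len=3
Op 2: append 2 -> log_len=5
Op 3: F0 acks idx 2 -> match: F0=2 F1=0; commitIndex=2
Op 4: append 1 -> log_len=6
Op 5: F1 acks idx 4 -> match: F0=2 F1=4; commitIndex=4
Op 6: F1 acks idx 5 -> match: F0=2 F1=5; commitIndex=5
Op 7: F1 acks idx 4 -> match: F0=2 F1=5; commitIndex=5
Op 8: append 2 -> log_len=8
Op 9: append 3 -> log_len=11
Op 10: append 1 -> log_len=12
Op 11: F0 acks idx 9 -> match: F0=9 F1=5; commitIndex=9

Answer: 9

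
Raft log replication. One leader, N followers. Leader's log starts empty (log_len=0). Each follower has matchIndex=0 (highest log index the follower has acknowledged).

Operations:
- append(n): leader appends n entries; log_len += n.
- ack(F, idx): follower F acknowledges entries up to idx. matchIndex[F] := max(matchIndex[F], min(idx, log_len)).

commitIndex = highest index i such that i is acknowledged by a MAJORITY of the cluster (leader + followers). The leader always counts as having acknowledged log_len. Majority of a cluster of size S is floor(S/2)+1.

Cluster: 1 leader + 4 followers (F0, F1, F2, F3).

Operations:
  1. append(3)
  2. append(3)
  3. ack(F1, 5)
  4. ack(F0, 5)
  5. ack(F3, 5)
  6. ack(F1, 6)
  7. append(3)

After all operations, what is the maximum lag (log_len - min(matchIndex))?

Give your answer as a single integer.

Op 1: append 3 -> log_len=3
Op 2: append 3 -> log_len=6
Op 3: F1 acks idx 5 -> match: F0=0 F1=5 F2=0 F3=0; commitIndex=0
Op 4: F0 acks idx 5 -> match: F0=5 F1=5 F2=0 F3=0; commitIndex=5
Op 5: F3 acks idx 5 -> match: F0=5 F1=5 F2=0 F3=5; commitIndex=5
Op 6: F1 acks idx 6 -> match: F0=5 F1=6 F2=0 F3=5; commitIndex=5
Op 7: append 3 -> log_len=9

Answer: 9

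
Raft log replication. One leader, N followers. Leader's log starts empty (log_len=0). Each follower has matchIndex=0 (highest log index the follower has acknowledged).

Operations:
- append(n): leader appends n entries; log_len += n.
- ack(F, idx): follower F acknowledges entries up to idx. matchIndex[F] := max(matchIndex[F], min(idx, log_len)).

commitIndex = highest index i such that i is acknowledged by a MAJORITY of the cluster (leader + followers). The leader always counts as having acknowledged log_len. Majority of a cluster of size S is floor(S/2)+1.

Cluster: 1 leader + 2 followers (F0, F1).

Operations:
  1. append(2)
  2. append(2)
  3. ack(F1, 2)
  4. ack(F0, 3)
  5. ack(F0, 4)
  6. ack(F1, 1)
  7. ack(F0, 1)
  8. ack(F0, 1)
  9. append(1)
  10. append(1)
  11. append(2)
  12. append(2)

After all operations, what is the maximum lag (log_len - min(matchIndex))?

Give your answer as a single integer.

Answer: 8

Derivation:
Op 1: append 2 -> log_len=2
Op 2: append 2 -> log_len=4
Op 3: F1 acks idx 2 -> match: F0=0 F1=2; commitIndex=2
Op 4: F0 acks idx 3 -> match: F0=3 F1=2; commitIndex=3
Op 5: F0 acks idx 4 -> match: F0=4 F1=2; commitIndex=4
Op 6: F1 acks idx 1 -> match: F0=4 F1=2; commitIndex=4
Op 7: F0 acks idx 1 -> match: F0=4 F1=2; commitIndex=4
Op 8: F0 acks idx 1 -> match: F0=4 F1=2; commitIndex=4
Op 9: append 1 -> log_len=5
Op 10: append 1 -> log_len=6
Op 11: append 2 -> log_len=8
Op 12: append 2 -> log_len=10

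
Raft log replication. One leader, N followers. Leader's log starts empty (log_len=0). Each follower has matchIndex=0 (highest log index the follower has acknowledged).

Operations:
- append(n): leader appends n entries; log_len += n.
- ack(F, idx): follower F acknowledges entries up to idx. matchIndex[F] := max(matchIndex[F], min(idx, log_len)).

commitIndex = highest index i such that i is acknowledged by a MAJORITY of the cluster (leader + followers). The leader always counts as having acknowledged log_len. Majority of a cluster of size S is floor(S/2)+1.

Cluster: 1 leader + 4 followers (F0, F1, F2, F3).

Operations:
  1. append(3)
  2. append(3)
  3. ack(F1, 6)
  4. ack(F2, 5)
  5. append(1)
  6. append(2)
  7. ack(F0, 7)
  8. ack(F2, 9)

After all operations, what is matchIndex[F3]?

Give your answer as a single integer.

Op 1: append 3 -> log_len=3
Op 2: append 3 -> log_len=6
Op 3: F1 acks idx 6 -> match: F0=0 F1=6 F2=0 F3=0; commitIndex=0
Op 4: F2 acks idx 5 -> match: F0=0 F1=6 F2=5 F3=0; commitIndex=5
Op 5: append 1 -> log_len=7
Op 6: append 2 -> log_len=9
Op 7: F0 acks idx 7 -> match: F0=7 F1=6 F2=5 F3=0; commitIndex=6
Op 8: F2 acks idx 9 -> match: F0=7 F1=6 F2=9 F3=0; commitIndex=7

Answer: 0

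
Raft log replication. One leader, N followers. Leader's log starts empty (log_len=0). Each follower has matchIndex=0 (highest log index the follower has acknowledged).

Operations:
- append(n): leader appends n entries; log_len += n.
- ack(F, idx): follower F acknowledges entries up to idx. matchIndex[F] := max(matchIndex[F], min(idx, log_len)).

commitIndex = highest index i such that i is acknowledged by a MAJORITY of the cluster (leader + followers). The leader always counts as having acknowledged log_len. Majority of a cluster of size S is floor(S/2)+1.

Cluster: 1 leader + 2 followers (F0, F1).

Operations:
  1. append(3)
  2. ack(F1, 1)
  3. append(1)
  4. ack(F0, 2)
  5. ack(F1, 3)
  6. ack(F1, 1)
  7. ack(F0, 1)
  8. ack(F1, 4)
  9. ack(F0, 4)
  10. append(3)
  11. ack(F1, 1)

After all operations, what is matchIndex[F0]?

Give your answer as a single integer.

Answer: 4

Derivation:
Op 1: append 3 -> log_len=3
Op 2: F1 acks idx 1 -> match: F0=0 F1=1; commitIndex=1
Op 3: append 1 -> log_len=4
Op 4: F0 acks idx 2 -> match: F0=2 F1=1; commitIndex=2
Op 5: F1 acks idx 3 -> match: F0=2 F1=3; commitIndex=3
Op 6: F1 acks idx 1 -> match: F0=2 F1=3; commitIndex=3
Op 7: F0 acks idx 1 -> match: F0=2 F1=3; commitIndex=3
Op 8: F1 acks idx 4 -> match: F0=2 F1=4; commitIndex=4
Op 9: F0 acks idx 4 -> match: F0=4 F1=4; commitIndex=4
Op 10: append 3 -> log_len=7
Op 11: F1 acks idx 1 -> match: F0=4 F1=4; commitIndex=4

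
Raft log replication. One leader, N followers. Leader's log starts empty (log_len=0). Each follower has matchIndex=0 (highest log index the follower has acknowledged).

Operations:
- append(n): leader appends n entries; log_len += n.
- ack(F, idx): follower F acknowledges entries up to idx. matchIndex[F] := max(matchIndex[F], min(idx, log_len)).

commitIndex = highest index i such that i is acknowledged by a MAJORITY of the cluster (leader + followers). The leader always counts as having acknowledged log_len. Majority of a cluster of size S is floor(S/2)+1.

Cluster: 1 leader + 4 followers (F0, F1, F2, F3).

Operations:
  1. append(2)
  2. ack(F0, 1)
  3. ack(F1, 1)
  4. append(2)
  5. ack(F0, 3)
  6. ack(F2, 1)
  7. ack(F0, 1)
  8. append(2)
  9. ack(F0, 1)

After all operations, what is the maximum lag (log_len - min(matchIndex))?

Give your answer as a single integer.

Op 1: append 2 -> log_len=2
Op 2: F0 acks idx 1 -> match: F0=1 F1=0 F2=0 F3=0; commitIndex=0
Op 3: F1 acks idx 1 -> match: F0=1 F1=1 F2=0 F3=0; commitIndex=1
Op 4: append 2 -> log_len=4
Op 5: F0 acks idx 3 -> match: F0=3 F1=1 F2=0 F3=0; commitIndex=1
Op 6: F2 acks idx 1 -> match: F0=3 F1=1 F2=1 F3=0; commitIndex=1
Op 7: F0 acks idx 1 -> match: F0=3 F1=1 F2=1 F3=0; commitIndex=1
Op 8: append 2 -> log_len=6
Op 9: F0 acks idx 1 -> match: F0=3 F1=1 F2=1 F3=0; commitIndex=1

Answer: 6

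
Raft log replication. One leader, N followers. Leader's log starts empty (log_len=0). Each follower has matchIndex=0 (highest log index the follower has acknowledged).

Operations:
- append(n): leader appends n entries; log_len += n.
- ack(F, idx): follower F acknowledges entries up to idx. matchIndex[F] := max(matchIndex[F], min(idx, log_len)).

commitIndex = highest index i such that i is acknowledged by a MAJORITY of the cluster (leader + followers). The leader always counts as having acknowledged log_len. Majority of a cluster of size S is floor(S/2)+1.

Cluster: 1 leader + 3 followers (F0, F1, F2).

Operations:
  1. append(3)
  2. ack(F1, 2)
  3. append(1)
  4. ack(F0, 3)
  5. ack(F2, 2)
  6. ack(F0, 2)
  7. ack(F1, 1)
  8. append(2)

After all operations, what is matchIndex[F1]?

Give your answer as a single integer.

Op 1: append 3 -> log_len=3
Op 2: F1 acks idx 2 -> match: F0=0 F1=2 F2=0; commitIndex=0
Op 3: append 1 -> log_len=4
Op 4: F0 acks idx 3 -> match: F0=3 F1=2 F2=0; commitIndex=2
Op 5: F2 acks idx 2 -> match: F0=3 F1=2 F2=2; commitIndex=2
Op 6: F0 acks idx 2 -> match: F0=3 F1=2 F2=2; commitIndex=2
Op 7: F1 acks idx 1 -> match: F0=3 F1=2 F2=2; commitIndex=2
Op 8: append 2 -> log_len=6

Answer: 2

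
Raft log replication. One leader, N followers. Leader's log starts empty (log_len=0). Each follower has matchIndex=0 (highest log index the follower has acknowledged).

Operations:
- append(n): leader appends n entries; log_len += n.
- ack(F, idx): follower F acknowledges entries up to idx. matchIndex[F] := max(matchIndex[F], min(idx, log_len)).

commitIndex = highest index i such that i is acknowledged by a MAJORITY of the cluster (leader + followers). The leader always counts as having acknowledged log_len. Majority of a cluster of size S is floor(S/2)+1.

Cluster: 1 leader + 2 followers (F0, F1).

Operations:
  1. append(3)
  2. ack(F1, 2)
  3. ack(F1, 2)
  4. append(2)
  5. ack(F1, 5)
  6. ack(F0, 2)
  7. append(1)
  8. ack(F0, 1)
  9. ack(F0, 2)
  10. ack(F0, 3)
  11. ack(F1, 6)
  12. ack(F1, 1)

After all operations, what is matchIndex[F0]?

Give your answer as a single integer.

Answer: 3

Derivation:
Op 1: append 3 -> log_len=3
Op 2: F1 acks idx 2 -> match: F0=0 F1=2; commitIndex=2
Op 3: F1 acks idx 2 -> match: F0=0 F1=2; commitIndex=2
Op 4: append 2 -> log_len=5
Op 5: F1 acks idx 5 -> match: F0=0 F1=5; commitIndex=5
Op 6: F0 acks idx 2 -> match: F0=2 F1=5; commitIndex=5
Op 7: append 1 -> log_len=6
Op 8: F0 acks idx 1 -> match: F0=2 F1=5; commitIndex=5
Op 9: F0 acks idx 2 -> match: F0=2 F1=5; commitIndex=5
Op 10: F0 acks idx 3 -> match: F0=3 F1=5; commitIndex=5
Op 11: F1 acks idx 6 -> match: F0=3 F1=6; commitIndex=6
Op 12: F1 acks idx 1 -> match: F0=3 F1=6; commitIndex=6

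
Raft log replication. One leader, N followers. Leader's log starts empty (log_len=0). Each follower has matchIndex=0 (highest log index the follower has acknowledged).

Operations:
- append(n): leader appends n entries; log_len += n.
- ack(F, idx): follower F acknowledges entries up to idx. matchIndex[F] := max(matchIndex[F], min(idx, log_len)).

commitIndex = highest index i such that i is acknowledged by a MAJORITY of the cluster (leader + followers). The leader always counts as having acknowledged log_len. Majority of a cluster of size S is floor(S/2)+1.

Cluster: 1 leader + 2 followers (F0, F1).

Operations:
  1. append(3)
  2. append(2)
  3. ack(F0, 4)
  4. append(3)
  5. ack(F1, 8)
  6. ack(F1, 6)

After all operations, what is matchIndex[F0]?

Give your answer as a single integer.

Op 1: append 3 -> log_len=3
Op 2: append 2 -> log_len=5
Op 3: F0 acks idx 4 -> match: F0=4 F1=0; commitIndex=4
Op 4: append 3 -> log_len=8
Op 5: F1 acks idx 8 -> match: F0=4 F1=8; commitIndex=8
Op 6: F1 acks idx 6 -> match: F0=4 F1=8; commitIndex=8

Answer: 4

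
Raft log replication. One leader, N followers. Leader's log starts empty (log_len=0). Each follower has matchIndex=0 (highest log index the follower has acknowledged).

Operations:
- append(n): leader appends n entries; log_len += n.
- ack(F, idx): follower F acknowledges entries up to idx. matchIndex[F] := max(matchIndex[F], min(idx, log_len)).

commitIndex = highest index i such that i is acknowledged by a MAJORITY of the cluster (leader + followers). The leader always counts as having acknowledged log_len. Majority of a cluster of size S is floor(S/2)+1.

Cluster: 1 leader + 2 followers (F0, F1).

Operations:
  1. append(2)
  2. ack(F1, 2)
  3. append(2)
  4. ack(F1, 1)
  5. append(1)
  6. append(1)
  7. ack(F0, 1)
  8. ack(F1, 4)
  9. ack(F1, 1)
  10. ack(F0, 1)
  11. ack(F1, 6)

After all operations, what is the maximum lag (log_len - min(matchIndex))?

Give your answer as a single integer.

Op 1: append 2 -> log_len=2
Op 2: F1 acks idx 2 -> match: F0=0 F1=2; commitIndex=2
Op 3: append 2 -> log_len=4
Op 4: F1 acks idx 1 -> match: F0=0 F1=2; commitIndex=2
Op 5: append 1 -> log_len=5
Op 6: append 1 -> log_len=6
Op 7: F0 acks idx 1 -> match: F0=1 F1=2; commitIndex=2
Op 8: F1 acks idx 4 -> match: F0=1 F1=4; commitIndex=4
Op 9: F1 acks idx 1 -> match: F0=1 F1=4; commitIndex=4
Op 10: F0 acks idx 1 -> match: F0=1 F1=4; commitIndex=4
Op 11: F1 acks idx 6 -> match: F0=1 F1=6; commitIndex=6

Answer: 5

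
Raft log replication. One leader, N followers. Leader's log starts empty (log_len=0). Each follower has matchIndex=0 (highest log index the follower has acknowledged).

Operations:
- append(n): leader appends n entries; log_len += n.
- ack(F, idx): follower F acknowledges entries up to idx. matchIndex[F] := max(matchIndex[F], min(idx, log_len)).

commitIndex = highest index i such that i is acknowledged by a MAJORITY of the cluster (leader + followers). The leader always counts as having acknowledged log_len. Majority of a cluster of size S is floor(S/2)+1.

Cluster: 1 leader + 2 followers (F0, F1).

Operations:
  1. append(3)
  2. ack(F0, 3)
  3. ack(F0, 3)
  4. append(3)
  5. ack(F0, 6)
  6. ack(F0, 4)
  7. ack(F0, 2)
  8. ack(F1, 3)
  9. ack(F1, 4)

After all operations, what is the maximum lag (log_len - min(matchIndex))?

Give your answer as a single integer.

Answer: 2

Derivation:
Op 1: append 3 -> log_len=3
Op 2: F0 acks idx 3 -> match: F0=3 F1=0; commitIndex=3
Op 3: F0 acks idx 3 -> match: F0=3 F1=0; commitIndex=3
Op 4: append 3 -> log_len=6
Op 5: F0 acks idx 6 -> match: F0=6 F1=0; commitIndex=6
Op 6: F0 acks idx 4 -> match: F0=6 F1=0; commitIndex=6
Op 7: F0 acks idx 2 -> match: F0=6 F1=0; commitIndex=6
Op 8: F1 acks idx 3 -> match: F0=6 F1=3; commitIndex=6
Op 9: F1 acks idx 4 -> match: F0=6 F1=4; commitIndex=6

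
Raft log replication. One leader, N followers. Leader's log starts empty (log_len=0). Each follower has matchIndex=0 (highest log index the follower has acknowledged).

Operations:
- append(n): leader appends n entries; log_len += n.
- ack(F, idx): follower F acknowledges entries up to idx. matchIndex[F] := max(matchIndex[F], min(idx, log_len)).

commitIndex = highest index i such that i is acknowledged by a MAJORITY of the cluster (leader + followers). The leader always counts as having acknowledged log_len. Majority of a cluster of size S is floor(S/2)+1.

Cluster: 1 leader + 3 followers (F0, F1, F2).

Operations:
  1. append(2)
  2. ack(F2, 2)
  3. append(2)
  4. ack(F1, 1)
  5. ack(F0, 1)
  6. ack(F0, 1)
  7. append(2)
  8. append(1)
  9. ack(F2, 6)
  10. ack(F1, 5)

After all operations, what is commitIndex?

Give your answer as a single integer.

Op 1: append 2 -> log_len=2
Op 2: F2 acks idx 2 -> match: F0=0 F1=0 F2=2; commitIndex=0
Op 3: append 2 -> log_len=4
Op 4: F1 acks idx 1 -> match: F0=0 F1=1 F2=2; commitIndex=1
Op 5: F0 acks idx 1 -> match: F0=1 F1=1 F2=2; commitIndex=1
Op 6: F0 acks idx 1 -> match: F0=1 F1=1 F2=2; commitIndex=1
Op 7: append 2 -> log_len=6
Op 8: append 1 -> log_len=7
Op 9: F2 acks idx 6 -> match: F0=1 F1=1 F2=6; commitIndex=1
Op 10: F1 acks idx 5 -> match: F0=1 F1=5 F2=6; commitIndex=5

Answer: 5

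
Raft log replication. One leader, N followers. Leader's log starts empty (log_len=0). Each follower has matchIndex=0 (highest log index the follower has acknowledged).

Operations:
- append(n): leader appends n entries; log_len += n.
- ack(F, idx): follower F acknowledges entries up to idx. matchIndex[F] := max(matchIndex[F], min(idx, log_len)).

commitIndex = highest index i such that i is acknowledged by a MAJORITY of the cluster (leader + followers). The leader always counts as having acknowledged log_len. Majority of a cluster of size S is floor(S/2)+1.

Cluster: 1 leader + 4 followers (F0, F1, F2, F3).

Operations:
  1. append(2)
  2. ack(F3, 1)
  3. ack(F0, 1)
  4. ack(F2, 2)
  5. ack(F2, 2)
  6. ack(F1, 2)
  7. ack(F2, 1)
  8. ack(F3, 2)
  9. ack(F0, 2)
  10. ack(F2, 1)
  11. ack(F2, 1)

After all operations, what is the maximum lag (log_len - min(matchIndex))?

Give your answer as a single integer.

Op 1: append 2 -> log_len=2
Op 2: F3 acks idx 1 -> match: F0=0 F1=0 F2=0 F3=1; commitIndex=0
Op 3: F0 acks idx 1 -> match: F0=1 F1=0 F2=0 F3=1; commitIndex=1
Op 4: F2 acks idx 2 -> match: F0=1 F1=0 F2=2 F3=1; commitIndex=1
Op 5: F2 acks idx 2 -> match: F0=1 F1=0 F2=2 F3=1; commitIndex=1
Op 6: F1 acks idx 2 -> match: F0=1 F1=2 F2=2 F3=1; commitIndex=2
Op 7: F2 acks idx 1 -> match: F0=1 F1=2 F2=2 F3=1; commitIndex=2
Op 8: F3 acks idx 2 -> match: F0=1 F1=2 F2=2 F3=2; commitIndex=2
Op 9: F0 acks idx 2 -> match: F0=2 F1=2 F2=2 F3=2; commitIndex=2
Op 10: F2 acks idx 1 -> match: F0=2 F1=2 F2=2 F3=2; commitIndex=2
Op 11: F2 acks idx 1 -> match: F0=2 F1=2 F2=2 F3=2; commitIndex=2

Answer: 0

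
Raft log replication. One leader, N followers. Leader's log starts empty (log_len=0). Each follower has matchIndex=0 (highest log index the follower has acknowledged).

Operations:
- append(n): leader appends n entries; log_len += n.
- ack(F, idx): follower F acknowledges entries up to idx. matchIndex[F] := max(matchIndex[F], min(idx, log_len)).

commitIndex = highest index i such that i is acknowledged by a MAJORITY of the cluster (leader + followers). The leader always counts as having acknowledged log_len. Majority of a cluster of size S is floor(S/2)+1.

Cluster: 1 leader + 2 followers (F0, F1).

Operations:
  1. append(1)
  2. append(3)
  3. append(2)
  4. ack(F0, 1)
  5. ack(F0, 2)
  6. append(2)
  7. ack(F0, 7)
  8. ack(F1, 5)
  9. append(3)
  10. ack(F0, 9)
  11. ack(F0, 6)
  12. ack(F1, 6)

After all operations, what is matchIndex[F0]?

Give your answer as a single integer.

Answer: 9

Derivation:
Op 1: append 1 -> log_len=1
Op 2: append 3 -> log_len=4
Op 3: append 2 -> log_len=6
Op 4: F0 acks idx 1 -> match: F0=1 F1=0; commitIndex=1
Op 5: F0 acks idx 2 -> match: F0=2 F1=0; commitIndex=2
Op 6: append 2 -> log_len=8
Op 7: F0 acks idx 7 -> match: F0=7 F1=0; commitIndex=7
Op 8: F1 acks idx 5 -> match: F0=7 F1=5; commitIndex=7
Op 9: append 3 -> log_len=11
Op 10: F0 acks idx 9 -> match: F0=9 F1=5; commitIndex=9
Op 11: F0 acks idx 6 -> match: F0=9 F1=5; commitIndex=9
Op 12: F1 acks idx 6 -> match: F0=9 F1=6; commitIndex=9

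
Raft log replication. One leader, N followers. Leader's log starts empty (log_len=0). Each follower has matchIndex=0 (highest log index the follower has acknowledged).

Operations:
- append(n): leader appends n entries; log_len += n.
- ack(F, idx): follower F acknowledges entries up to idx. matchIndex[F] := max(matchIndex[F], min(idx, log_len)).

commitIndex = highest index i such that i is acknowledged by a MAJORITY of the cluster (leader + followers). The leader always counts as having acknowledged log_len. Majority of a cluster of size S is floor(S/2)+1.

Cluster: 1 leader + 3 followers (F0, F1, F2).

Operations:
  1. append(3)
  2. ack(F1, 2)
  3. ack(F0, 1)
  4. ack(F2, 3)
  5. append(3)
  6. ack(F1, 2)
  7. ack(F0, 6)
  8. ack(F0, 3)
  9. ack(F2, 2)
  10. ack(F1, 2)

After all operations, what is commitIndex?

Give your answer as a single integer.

Answer: 3

Derivation:
Op 1: append 3 -> log_len=3
Op 2: F1 acks idx 2 -> match: F0=0 F1=2 F2=0; commitIndex=0
Op 3: F0 acks idx 1 -> match: F0=1 F1=2 F2=0; commitIndex=1
Op 4: F2 acks idx 3 -> match: F0=1 F1=2 F2=3; commitIndex=2
Op 5: append 3 -> log_len=6
Op 6: F1 acks idx 2 -> match: F0=1 F1=2 F2=3; commitIndex=2
Op 7: F0 acks idx 6 -> match: F0=6 F1=2 F2=3; commitIndex=3
Op 8: F0 acks idx 3 -> match: F0=6 F1=2 F2=3; commitIndex=3
Op 9: F2 acks idx 2 -> match: F0=6 F1=2 F2=3; commitIndex=3
Op 10: F1 acks idx 2 -> match: F0=6 F1=2 F2=3; commitIndex=3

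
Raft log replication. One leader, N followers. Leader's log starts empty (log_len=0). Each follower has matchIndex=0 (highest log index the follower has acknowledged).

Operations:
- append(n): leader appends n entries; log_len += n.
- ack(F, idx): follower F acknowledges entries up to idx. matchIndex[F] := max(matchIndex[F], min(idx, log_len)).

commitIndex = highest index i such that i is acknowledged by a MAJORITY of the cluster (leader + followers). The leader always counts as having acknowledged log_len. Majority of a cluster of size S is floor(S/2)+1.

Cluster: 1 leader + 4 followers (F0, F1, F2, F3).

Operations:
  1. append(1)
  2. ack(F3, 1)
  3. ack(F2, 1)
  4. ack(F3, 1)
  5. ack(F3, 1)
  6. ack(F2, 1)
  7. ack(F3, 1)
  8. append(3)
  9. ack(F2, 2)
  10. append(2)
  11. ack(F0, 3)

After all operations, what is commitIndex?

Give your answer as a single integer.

Op 1: append 1 -> log_len=1
Op 2: F3 acks idx 1 -> match: F0=0 F1=0 F2=0 F3=1; commitIndex=0
Op 3: F2 acks idx 1 -> match: F0=0 F1=0 F2=1 F3=1; commitIndex=1
Op 4: F3 acks idx 1 -> match: F0=0 F1=0 F2=1 F3=1; commitIndex=1
Op 5: F3 acks idx 1 -> match: F0=0 F1=0 F2=1 F3=1; commitIndex=1
Op 6: F2 acks idx 1 -> match: F0=0 F1=0 F2=1 F3=1; commitIndex=1
Op 7: F3 acks idx 1 -> match: F0=0 F1=0 F2=1 F3=1; commitIndex=1
Op 8: append 3 -> log_len=4
Op 9: F2 acks idx 2 -> match: F0=0 F1=0 F2=2 F3=1; commitIndex=1
Op 10: append 2 -> log_len=6
Op 11: F0 acks idx 3 -> match: F0=3 F1=0 F2=2 F3=1; commitIndex=2

Answer: 2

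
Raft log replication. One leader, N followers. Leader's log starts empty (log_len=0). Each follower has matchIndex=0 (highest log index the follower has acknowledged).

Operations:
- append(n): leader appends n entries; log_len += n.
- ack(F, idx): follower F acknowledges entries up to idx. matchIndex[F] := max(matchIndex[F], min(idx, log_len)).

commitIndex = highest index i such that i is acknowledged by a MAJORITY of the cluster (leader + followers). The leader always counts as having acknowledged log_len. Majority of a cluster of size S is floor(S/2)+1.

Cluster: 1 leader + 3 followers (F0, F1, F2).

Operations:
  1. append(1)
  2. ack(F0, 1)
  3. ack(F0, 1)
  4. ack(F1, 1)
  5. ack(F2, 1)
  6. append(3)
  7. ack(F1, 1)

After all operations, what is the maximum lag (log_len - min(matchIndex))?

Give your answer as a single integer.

Op 1: append 1 -> log_len=1
Op 2: F0 acks idx 1 -> match: F0=1 F1=0 F2=0; commitIndex=0
Op 3: F0 acks idx 1 -> match: F0=1 F1=0 F2=0; commitIndex=0
Op 4: F1 acks idx 1 -> match: F0=1 F1=1 F2=0; commitIndex=1
Op 5: F2 acks idx 1 -> match: F0=1 F1=1 F2=1; commitIndex=1
Op 6: append 3 -> log_len=4
Op 7: F1 acks idx 1 -> match: F0=1 F1=1 F2=1; commitIndex=1

Answer: 3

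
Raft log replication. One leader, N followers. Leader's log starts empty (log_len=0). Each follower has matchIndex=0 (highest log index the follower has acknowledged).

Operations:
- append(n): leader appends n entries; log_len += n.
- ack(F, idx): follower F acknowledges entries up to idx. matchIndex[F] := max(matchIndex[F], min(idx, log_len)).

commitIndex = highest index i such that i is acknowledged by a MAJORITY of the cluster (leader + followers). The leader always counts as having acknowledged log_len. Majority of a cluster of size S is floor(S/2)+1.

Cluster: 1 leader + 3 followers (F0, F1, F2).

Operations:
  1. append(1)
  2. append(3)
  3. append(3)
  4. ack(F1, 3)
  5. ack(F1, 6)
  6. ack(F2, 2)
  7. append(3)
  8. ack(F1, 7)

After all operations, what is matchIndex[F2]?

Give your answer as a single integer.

Op 1: append 1 -> log_len=1
Op 2: append 3 -> log_len=4
Op 3: append 3 -> log_len=7
Op 4: F1 acks idx 3 -> match: F0=0 F1=3 F2=0; commitIndex=0
Op 5: F1 acks idx 6 -> match: F0=0 F1=6 F2=0; commitIndex=0
Op 6: F2 acks idx 2 -> match: F0=0 F1=6 F2=2; commitIndex=2
Op 7: append 3 -> log_len=10
Op 8: F1 acks idx 7 -> match: F0=0 F1=7 F2=2; commitIndex=2

Answer: 2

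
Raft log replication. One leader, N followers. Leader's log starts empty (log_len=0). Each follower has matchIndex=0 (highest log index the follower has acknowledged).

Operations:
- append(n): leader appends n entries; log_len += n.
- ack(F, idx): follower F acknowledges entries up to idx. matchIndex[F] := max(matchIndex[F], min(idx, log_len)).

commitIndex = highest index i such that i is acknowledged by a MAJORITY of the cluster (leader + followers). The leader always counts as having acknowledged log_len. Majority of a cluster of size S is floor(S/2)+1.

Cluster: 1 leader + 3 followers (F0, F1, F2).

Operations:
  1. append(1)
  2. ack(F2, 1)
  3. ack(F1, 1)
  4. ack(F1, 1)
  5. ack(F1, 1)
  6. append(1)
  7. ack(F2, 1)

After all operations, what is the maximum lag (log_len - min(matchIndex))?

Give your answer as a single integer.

Answer: 2

Derivation:
Op 1: append 1 -> log_len=1
Op 2: F2 acks idx 1 -> match: F0=0 F1=0 F2=1; commitIndex=0
Op 3: F1 acks idx 1 -> match: F0=0 F1=1 F2=1; commitIndex=1
Op 4: F1 acks idx 1 -> match: F0=0 F1=1 F2=1; commitIndex=1
Op 5: F1 acks idx 1 -> match: F0=0 F1=1 F2=1; commitIndex=1
Op 6: append 1 -> log_len=2
Op 7: F2 acks idx 1 -> match: F0=0 F1=1 F2=1; commitIndex=1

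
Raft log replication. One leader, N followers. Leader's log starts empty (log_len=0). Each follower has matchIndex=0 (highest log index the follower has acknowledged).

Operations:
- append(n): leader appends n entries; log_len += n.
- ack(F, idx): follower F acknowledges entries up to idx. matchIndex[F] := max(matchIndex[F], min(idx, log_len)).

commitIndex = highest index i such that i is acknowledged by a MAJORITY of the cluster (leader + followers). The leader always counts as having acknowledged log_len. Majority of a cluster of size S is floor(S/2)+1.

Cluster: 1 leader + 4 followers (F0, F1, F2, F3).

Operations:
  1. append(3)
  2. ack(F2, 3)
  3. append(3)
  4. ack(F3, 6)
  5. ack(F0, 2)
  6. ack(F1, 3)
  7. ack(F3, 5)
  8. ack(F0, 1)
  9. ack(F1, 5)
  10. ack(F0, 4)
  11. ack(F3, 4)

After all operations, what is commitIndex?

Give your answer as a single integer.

Answer: 5

Derivation:
Op 1: append 3 -> log_len=3
Op 2: F2 acks idx 3 -> match: F0=0 F1=0 F2=3 F3=0; commitIndex=0
Op 3: append 3 -> log_len=6
Op 4: F3 acks idx 6 -> match: F0=0 F1=0 F2=3 F3=6; commitIndex=3
Op 5: F0 acks idx 2 -> match: F0=2 F1=0 F2=3 F3=6; commitIndex=3
Op 6: F1 acks idx 3 -> match: F0=2 F1=3 F2=3 F3=6; commitIndex=3
Op 7: F3 acks idx 5 -> match: F0=2 F1=3 F2=3 F3=6; commitIndex=3
Op 8: F0 acks idx 1 -> match: F0=2 F1=3 F2=3 F3=6; commitIndex=3
Op 9: F1 acks idx 5 -> match: F0=2 F1=5 F2=3 F3=6; commitIndex=5
Op 10: F0 acks idx 4 -> match: F0=4 F1=5 F2=3 F3=6; commitIndex=5
Op 11: F3 acks idx 4 -> match: F0=4 F1=5 F2=3 F3=6; commitIndex=5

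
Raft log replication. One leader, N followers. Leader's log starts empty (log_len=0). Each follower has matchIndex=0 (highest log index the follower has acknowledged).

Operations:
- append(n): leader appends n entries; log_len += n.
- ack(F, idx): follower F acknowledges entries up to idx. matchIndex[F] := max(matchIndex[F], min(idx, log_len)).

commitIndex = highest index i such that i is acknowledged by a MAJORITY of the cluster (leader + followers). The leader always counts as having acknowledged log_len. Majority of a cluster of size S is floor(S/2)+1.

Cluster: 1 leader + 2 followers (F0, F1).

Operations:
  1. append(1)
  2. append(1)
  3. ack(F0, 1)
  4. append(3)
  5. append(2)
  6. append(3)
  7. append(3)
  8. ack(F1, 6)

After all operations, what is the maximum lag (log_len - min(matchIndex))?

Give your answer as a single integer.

Answer: 12

Derivation:
Op 1: append 1 -> log_len=1
Op 2: append 1 -> log_len=2
Op 3: F0 acks idx 1 -> match: F0=1 F1=0; commitIndex=1
Op 4: append 3 -> log_len=5
Op 5: append 2 -> log_len=7
Op 6: append 3 -> log_len=10
Op 7: append 3 -> log_len=13
Op 8: F1 acks idx 6 -> match: F0=1 F1=6; commitIndex=6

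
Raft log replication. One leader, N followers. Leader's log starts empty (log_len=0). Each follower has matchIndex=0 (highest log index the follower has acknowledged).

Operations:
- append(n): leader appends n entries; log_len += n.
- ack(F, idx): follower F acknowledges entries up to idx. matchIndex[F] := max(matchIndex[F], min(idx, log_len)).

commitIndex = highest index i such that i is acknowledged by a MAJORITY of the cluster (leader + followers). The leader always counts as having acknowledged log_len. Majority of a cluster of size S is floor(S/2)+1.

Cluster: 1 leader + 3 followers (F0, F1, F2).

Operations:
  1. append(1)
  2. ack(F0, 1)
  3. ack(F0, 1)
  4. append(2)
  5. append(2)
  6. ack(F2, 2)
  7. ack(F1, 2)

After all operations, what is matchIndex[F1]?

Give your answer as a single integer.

Op 1: append 1 -> log_len=1
Op 2: F0 acks idx 1 -> match: F0=1 F1=0 F2=0; commitIndex=0
Op 3: F0 acks idx 1 -> match: F0=1 F1=0 F2=0; commitIndex=0
Op 4: append 2 -> log_len=3
Op 5: append 2 -> log_len=5
Op 6: F2 acks idx 2 -> match: F0=1 F1=0 F2=2; commitIndex=1
Op 7: F1 acks idx 2 -> match: F0=1 F1=2 F2=2; commitIndex=2

Answer: 2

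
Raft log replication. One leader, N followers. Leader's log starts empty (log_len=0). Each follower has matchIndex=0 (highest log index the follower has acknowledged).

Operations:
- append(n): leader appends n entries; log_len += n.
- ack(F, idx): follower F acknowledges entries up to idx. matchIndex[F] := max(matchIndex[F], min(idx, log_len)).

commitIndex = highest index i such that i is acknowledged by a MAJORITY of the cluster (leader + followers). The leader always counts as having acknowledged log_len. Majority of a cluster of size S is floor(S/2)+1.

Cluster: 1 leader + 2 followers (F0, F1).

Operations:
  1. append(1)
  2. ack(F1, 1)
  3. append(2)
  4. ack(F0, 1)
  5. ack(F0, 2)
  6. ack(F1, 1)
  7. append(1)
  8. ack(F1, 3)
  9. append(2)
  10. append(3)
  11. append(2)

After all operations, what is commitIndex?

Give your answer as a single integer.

Op 1: append 1 -> log_len=1
Op 2: F1 acks idx 1 -> match: F0=0 F1=1; commitIndex=1
Op 3: append 2 -> log_len=3
Op 4: F0 acks idx 1 -> match: F0=1 F1=1; commitIndex=1
Op 5: F0 acks idx 2 -> match: F0=2 F1=1; commitIndex=2
Op 6: F1 acks idx 1 -> match: F0=2 F1=1; commitIndex=2
Op 7: append 1 -> log_len=4
Op 8: F1 acks idx 3 -> match: F0=2 F1=3; commitIndex=3
Op 9: append 2 -> log_len=6
Op 10: append 3 -> log_len=9
Op 11: append 2 -> log_len=11

Answer: 3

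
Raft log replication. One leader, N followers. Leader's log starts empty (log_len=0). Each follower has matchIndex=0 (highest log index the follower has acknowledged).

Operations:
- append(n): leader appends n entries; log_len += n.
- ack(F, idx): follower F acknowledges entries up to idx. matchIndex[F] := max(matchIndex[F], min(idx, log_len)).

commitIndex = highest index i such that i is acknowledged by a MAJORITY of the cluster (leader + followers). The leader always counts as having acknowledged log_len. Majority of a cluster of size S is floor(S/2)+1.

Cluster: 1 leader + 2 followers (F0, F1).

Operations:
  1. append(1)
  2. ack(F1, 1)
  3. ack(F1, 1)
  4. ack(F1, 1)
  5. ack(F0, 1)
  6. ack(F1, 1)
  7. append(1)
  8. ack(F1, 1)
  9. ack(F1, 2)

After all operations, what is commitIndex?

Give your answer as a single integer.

Answer: 2

Derivation:
Op 1: append 1 -> log_len=1
Op 2: F1 acks idx 1 -> match: F0=0 F1=1; commitIndex=1
Op 3: F1 acks idx 1 -> match: F0=0 F1=1; commitIndex=1
Op 4: F1 acks idx 1 -> match: F0=0 F1=1; commitIndex=1
Op 5: F0 acks idx 1 -> match: F0=1 F1=1; commitIndex=1
Op 6: F1 acks idx 1 -> match: F0=1 F1=1; commitIndex=1
Op 7: append 1 -> log_len=2
Op 8: F1 acks idx 1 -> match: F0=1 F1=1; commitIndex=1
Op 9: F1 acks idx 2 -> match: F0=1 F1=2; commitIndex=2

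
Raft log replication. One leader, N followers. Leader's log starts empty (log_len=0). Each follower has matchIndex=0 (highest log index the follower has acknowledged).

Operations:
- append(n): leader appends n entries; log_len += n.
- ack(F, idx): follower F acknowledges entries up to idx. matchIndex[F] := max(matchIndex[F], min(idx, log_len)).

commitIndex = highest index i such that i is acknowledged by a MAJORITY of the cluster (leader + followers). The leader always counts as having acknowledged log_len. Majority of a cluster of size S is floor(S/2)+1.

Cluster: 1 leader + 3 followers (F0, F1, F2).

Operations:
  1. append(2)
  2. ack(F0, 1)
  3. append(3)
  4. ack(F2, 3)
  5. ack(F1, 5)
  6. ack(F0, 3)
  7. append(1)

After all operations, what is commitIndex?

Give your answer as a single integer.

Op 1: append 2 -> log_len=2
Op 2: F0 acks idx 1 -> match: F0=1 F1=0 F2=0; commitIndex=0
Op 3: append 3 -> log_len=5
Op 4: F2 acks idx 3 -> match: F0=1 F1=0 F2=3; commitIndex=1
Op 5: F1 acks idx 5 -> match: F0=1 F1=5 F2=3; commitIndex=3
Op 6: F0 acks idx 3 -> match: F0=3 F1=5 F2=3; commitIndex=3
Op 7: append 1 -> log_len=6

Answer: 3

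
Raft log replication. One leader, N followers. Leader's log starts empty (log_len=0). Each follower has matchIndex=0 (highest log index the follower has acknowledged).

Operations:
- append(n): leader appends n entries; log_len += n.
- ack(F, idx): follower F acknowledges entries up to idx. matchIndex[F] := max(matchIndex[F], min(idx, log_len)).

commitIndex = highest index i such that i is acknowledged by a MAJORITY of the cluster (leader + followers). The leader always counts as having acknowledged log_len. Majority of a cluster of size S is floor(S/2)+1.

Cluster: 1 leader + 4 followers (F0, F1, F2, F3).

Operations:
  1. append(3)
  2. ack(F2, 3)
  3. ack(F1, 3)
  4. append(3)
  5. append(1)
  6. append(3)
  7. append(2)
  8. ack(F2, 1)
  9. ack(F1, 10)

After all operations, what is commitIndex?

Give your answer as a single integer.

Op 1: append 3 -> log_len=3
Op 2: F2 acks idx 3 -> match: F0=0 F1=0 F2=3 F3=0; commitIndex=0
Op 3: F1 acks idx 3 -> match: F0=0 F1=3 F2=3 F3=0; commitIndex=3
Op 4: append 3 -> log_len=6
Op 5: append 1 -> log_len=7
Op 6: append 3 -> log_len=10
Op 7: append 2 -> log_len=12
Op 8: F2 acks idx 1 -> match: F0=0 F1=3 F2=3 F3=0; commitIndex=3
Op 9: F1 acks idx 10 -> match: F0=0 F1=10 F2=3 F3=0; commitIndex=3

Answer: 3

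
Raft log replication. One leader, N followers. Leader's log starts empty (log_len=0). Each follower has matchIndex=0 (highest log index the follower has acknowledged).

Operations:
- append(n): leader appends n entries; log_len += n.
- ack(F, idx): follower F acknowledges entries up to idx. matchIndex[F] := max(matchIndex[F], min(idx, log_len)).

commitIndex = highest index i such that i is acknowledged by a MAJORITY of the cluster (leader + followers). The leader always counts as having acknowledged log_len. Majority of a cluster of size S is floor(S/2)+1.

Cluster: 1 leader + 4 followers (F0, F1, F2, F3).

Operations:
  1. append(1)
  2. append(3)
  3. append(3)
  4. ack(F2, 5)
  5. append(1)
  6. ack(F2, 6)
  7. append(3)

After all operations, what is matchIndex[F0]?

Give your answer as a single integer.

Answer: 0

Derivation:
Op 1: append 1 -> log_len=1
Op 2: append 3 -> log_len=4
Op 3: append 3 -> log_len=7
Op 4: F2 acks idx 5 -> match: F0=0 F1=0 F2=5 F3=0; commitIndex=0
Op 5: append 1 -> log_len=8
Op 6: F2 acks idx 6 -> match: F0=0 F1=0 F2=6 F3=0; commitIndex=0
Op 7: append 3 -> log_len=11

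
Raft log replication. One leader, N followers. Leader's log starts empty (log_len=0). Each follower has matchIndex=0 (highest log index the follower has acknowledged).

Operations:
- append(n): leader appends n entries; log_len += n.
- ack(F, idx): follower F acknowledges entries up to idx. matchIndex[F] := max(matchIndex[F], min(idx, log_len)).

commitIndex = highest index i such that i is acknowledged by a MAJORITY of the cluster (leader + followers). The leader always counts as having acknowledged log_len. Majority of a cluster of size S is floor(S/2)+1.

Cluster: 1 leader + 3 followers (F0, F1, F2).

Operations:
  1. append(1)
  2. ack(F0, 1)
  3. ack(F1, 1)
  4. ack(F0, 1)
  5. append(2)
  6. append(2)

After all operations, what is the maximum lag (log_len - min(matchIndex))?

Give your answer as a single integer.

Op 1: append 1 -> log_len=1
Op 2: F0 acks idx 1 -> match: F0=1 F1=0 F2=0; commitIndex=0
Op 3: F1 acks idx 1 -> match: F0=1 F1=1 F2=0; commitIndex=1
Op 4: F0 acks idx 1 -> match: F0=1 F1=1 F2=0; commitIndex=1
Op 5: append 2 -> log_len=3
Op 6: append 2 -> log_len=5

Answer: 5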